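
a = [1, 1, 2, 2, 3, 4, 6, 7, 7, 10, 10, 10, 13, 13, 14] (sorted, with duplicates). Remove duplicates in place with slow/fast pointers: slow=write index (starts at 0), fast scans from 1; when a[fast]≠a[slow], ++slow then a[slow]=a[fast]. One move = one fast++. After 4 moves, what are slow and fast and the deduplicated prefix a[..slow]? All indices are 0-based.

slow=2, fast=5, prefix=[1, 2, 3]

slow=0 fast=1: a[fast]=1=a[slow] dup, fast++
slow=0 fast=2: a[fast]=2≠a[slow]=1 write a[1]=2, slow++,fast++
slow=1 fast=3: a[fast]=2=a[slow] dup, fast++
slow=1 fast=4: a[fast]=3≠a[slow]=2 write a[2]=3, slow++,fast++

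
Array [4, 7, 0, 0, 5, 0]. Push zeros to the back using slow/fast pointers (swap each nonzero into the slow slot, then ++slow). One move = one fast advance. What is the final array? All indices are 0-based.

[4, 7, 5, 0, 0, 0]

(s=0,f=0) a[fast]=4≠0 swap→a[0]=4 → slow++,fast++
(s=1,f=1) a[fast]=7≠0 swap→a[1]=7 → slow++,fast++
(s=2,f=2) a[fast]=0 → fast++
(s=2,f=3) a[fast]=0 → fast++
(s=2,f=4) a[fast]=5≠0 swap→a[2]=5 → slow++,fast++
(s=3,f=5) a[fast]=0 → fast++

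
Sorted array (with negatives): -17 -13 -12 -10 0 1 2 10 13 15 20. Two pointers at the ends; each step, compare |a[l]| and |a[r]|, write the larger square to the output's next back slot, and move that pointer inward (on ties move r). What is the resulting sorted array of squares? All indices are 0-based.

l=0 r=10: |-17|<=|20| out[10]=400, r--
l=0 r=9: |-17|>|15| out[9]=289, l++
l=1 r=9: |-13|<=|15| out[8]=225, r--
l=1 r=8: |-13|<=|13| out[7]=169, r--
l=1 r=7: |-13|>|10| out[6]=169, l++
l=2 r=7: |-12|>|10| out[5]=144, l++
l=3 r=7: |-10|<=|10| out[4]=100, r--
l=3 r=6: |-10|>|2| out[3]=100, l++
l=4 r=6: |0|<=|2| out[2]=4, r--
l=4 r=5: |0|<=|1| out[1]=1, r--
l=4 r=4: |0|<=|0| out[0]=0, r--

[0, 1, 4, 100, 100, 144, 169, 169, 225, 289, 400]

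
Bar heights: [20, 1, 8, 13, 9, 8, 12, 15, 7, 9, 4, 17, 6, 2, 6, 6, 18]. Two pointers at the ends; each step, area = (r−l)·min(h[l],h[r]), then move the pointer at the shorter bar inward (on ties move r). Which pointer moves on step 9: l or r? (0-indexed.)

l=0 r=16: min(20,18)*16=288 best=288 *, r--
l=0 r=15: min(20,6)*15=90 best=288, r--
l=0 r=14: min(20,6)*14=84 best=288, r--
l=0 r=13: min(20,2)*13=26 best=288, r--
l=0 r=12: min(20,6)*12=72 best=288, r--
l=0 r=11: min(20,17)*11=187 best=288, r--
l=0 r=10: min(20,4)*10=40 best=288, r--
l=0 r=9: min(20,9)*9=81 best=288, r--
l=0 r=8: min(20,7)*8=56 best=288, r--

r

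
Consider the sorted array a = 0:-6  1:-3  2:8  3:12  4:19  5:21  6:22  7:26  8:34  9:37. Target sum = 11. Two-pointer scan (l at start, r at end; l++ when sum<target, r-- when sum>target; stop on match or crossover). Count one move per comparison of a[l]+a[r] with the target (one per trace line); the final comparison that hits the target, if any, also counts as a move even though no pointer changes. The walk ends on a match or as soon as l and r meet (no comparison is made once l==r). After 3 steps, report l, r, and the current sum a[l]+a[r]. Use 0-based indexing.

l=0 r=9: -6+37=31 >11, r--
l=0 r=8: -6+34=28 >11, r--
l=0 r=7: -6+26=20 >11, r--

l=0, r=6, sum=16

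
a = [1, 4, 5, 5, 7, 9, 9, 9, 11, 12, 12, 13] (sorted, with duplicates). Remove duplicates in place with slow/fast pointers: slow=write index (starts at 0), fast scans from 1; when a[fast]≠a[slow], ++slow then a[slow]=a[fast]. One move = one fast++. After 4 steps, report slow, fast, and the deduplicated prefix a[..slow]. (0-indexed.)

slow=3, fast=5, prefix=[1, 4, 5, 7]

(s=0,f=1) a[fast]=4≠a[slow]=1 write a[1]=4 → slow++,fast++
(s=1,f=2) a[fast]=5≠a[slow]=4 write a[2]=5 → slow++,fast++
(s=2,f=3) a[fast]=5=a[slow] dup → fast++
(s=2,f=4) a[fast]=7≠a[slow]=5 write a[3]=7 → slow++,fast++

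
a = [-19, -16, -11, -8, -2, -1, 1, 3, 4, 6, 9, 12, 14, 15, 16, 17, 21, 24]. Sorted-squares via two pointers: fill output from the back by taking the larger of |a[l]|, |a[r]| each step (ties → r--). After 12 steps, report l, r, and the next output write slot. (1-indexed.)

[1,18] |-19|<=|24| out[18]=576 → r--
[1,17] |-19|<=|21| out[17]=441 → r--
[1,16] |-19|>|17| out[16]=361 → l++
[2,16] |-16|<=|17| out[15]=289 → r--
[2,15] |-16|<=|16| out[14]=256 → r--
[2,14] |-16|>|15| out[13]=256 → l++
[3,14] |-11|<=|15| out[12]=225 → r--
[3,13] |-11|<=|14| out[11]=196 → r--
[3,12] |-11|<=|12| out[10]=144 → r--
[3,11] |-11|>|9| out[9]=121 → l++
[4,11] |-8|<=|9| out[8]=81 → r--
[4,10] |-8|>|6| out[7]=64 → l++

l=5, r=10, next write slot=6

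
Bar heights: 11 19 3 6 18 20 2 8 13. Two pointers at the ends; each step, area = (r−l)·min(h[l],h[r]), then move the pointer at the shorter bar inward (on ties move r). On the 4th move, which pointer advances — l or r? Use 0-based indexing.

r

[0,8] min(11,13)*8=88 best=88 * → l++
[1,8] min(19,13)*7=91 best=91 * → r--
[1,7] min(19,8)*6=48 best=91 → r--
[1,6] min(19,2)*5=10 best=91 → r--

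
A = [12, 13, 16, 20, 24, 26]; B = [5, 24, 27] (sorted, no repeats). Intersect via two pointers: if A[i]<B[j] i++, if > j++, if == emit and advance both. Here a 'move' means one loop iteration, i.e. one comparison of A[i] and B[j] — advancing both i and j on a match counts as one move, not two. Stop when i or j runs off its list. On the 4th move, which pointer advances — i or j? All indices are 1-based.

i

i=1 j=1: 12>5, j++
i=1 j=2: 12<24, i++
i=2 j=2: 13<24, i++
i=3 j=2: 16<24, i++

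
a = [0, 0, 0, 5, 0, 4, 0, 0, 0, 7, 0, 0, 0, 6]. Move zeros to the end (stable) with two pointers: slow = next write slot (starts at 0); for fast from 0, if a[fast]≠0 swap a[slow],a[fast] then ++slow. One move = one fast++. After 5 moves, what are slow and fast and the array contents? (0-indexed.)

(s=0,f=0) a[fast]=0 → fast++
(s=0,f=1) a[fast]=0 → fast++
(s=0,f=2) a[fast]=0 → fast++
(s=0,f=3) a[fast]=5≠0 swap→a[0]=5 → slow++,fast++
(s=1,f=4) a[fast]=0 → fast++

slow=1, fast=5, a=[5, 0, 0, 0, 0, 4, 0, 0, 0, 7, 0, 0, 0, 6]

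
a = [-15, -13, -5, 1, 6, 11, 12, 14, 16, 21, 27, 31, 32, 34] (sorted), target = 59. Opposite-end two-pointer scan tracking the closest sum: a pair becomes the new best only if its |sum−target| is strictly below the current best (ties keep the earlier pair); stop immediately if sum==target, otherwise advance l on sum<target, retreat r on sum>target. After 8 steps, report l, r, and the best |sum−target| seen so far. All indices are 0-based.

l=8, r=13, best |Δ|=11

l=0 r=13: -15+34=19 d=40 *, l++
l=1 r=13: -13+34=21 d=38 *, l++
l=2 r=13: -5+34=29 d=30 *, l++
l=3 r=13: 1+34=35 d=24 *, l++
l=4 r=13: 6+34=40 d=19 *, l++
l=5 r=13: 11+34=45 d=14 *, l++
l=6 r=13: 12+34=46 d=13 *, l++
l=7 r=13: 14+34=48 d=11 *, l++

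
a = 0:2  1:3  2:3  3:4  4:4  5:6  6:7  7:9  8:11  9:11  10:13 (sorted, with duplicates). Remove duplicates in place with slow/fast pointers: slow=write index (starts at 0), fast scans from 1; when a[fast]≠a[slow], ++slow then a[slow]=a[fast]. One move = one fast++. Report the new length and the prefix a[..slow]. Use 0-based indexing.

slow=0 fast=1: a[fast]=3≠a[slow]=2 write a[1]=3, slow++,fast++
slow=1 fast=2: a[fast]=3=a[slow] dup, fast++
slow=1 fast=3: a[fast]=4≠a[slow]=3 write a[2]=4, slow++,fast++
slow=2 fast=4: a[fast]=4=a[slow] dup, fast++
slow=2 fast=5: a[fast]=6≠a[slow]=4 write a[3]=6, slow++,fast++
slow=3 fast=6: a[fast]=7≠a[slow]=6 write a[4]=7, slow++,fast++
slow=4 fast=7: a[fast]=9≠a[slow]=7 write a[5]=9, slow++,fast++
slow=5 fast=8: a[fast]=11≠a[slow]=9 write a[6]=11, slow++,fast++
slow=6 fast=9: a[fast]=11=a[slow] dup, fast++
slow=6 fast=10: a[fast]=13≠a[slow]=11 write a[7]=13, slow++,fast++

length 8; prefix = [2, 3, 4, 6, 7, 9, 11, 13]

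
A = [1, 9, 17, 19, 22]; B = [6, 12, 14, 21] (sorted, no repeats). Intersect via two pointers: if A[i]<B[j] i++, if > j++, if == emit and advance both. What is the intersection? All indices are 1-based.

intersection = []

i=1 j=1: 1<6, i++
i=2 j=1: 9>6, j++
i=2 j=2: 9<12, i++
i=3 j=2: 17>12, j++
i=3 j=3: 17>14, j++
i=3 j=4: 17<21, i++
i=4 j=4: 19<21, i++
i=5 j=4: 22>21, j++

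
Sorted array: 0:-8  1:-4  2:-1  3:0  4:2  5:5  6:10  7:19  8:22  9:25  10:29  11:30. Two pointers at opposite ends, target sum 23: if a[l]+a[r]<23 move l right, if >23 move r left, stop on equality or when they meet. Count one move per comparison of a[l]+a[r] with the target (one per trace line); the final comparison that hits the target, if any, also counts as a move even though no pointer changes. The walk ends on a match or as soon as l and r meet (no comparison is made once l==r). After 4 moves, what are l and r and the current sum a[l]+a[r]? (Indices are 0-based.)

l=0 r=11: -8+30=22 <23, l++
l=1 r=11: -4+30=26 >23, r--
l=1 r=10: -4+29=25 >23, r--
l=1 r=9: -4+25=21 <23, l++

l=2, r=9, sum=24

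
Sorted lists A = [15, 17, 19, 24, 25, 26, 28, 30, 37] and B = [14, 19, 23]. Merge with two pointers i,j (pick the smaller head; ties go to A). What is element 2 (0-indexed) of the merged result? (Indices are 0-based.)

i=0 j=0: A[i]=15>B[j]=14 take 14, j++
i=0 j=1: A[i]=15<=B[j]=19 take 15, i++
i=1 j=1: A[i]=17<=B[j]=19 take 17, i++
i=2 j=1: A[i]=19<=B[j]=19 take 19, i++
i=3 j=1: A[i]=24>B[j]=19 take 19, j++
i=3 j=2: A[i]=24>B[j]=23 take 23, j++
i=3 j=3: B done, take A[i]=24, i++
i=4 j=3: B done, take A[i]=25, i++
i=5 j=3: B done, take A[i]=26, i++
i=6 j=3: B done, take A[i]=28, i++
i=7 j=3: B done, take A[i]=30, i++
i=8 j=3: B done, take A[i]=37, i++

merged[2] = 17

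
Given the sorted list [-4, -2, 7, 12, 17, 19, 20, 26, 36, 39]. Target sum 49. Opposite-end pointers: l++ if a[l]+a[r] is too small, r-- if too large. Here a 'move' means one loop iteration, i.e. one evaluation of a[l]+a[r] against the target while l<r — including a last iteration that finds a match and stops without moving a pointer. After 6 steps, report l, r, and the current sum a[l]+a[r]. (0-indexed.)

l=4, r=7, sum=43

[0,9] -4+39=35 <49 → l++
[1,9] -2+39=37 <49 → l++
[2,9] 7+39=46 <49 → l++
[3,9] 12+39=51 >49 → r--
[3,8] 12+36=48 <49 → l++
[4,8] 17+36=53 >49 → r--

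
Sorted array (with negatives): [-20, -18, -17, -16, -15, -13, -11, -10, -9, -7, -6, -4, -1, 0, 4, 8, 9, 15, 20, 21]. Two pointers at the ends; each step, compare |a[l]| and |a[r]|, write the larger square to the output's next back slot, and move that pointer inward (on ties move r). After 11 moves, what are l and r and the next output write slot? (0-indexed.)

l=8, r=16, next write slot=8

[0,19] |-20|<=|21| out[19]=441 → r--
[0,18] |-20|<=|20| out[18]=400 → r--
[0,17] |-20|>|15| out[17]=400 → l++
[1,17] |-18|>|15| out[16]=324 → l++
[2,17] |-17|>|15| out[15]=289 → l++
[3,17] |-16|>|15| out[14]=256 → l++
[4,17] |-15|<=|15| out[13]=225 → r--
[4,16] |-15|>|9| out[12]=225 → l++
[5,16] |-13|>|9| out[11]=169 → l++
[6,16] |-11|>|9| out[10]=121 → l++
[7,16] |-10|>|9| out[9]=100 → l++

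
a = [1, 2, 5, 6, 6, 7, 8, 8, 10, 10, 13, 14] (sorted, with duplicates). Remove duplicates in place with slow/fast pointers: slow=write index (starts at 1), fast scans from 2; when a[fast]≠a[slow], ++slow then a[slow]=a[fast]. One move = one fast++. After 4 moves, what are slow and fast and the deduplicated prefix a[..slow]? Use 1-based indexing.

(s=1,f=2) a[fast]=2≠a[slow]=1 write a[2]=2 → slow++,fast++
(s=2,f=3) a[fast]=5≠a[slow]=2 write a[3]=5 → slow++,fast++
(s=3,f=4) a[fast]=6≠a[slow]=5 write a[4]=6 → slow++,fast++
(s=4,f=5) a[fast]=6=a[slow] dup → fast++

slow=4, fast=6, prefix=[1, 2, 5, 6]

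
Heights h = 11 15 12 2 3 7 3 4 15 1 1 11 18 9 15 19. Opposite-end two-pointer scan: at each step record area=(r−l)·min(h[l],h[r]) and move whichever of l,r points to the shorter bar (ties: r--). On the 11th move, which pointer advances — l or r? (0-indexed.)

l

l=0 r=15: min(11,19)*15=165 best=165 *, l++
l=1 r=15: min(15,19)*14=210 best=210 *, l++
l=2 r=15: min(12,19)*13=156 best=210, l++
l=3 r=15: min(2,19)*12=24 best=210, l++
l=4 r=15: min(3,19)*11=33 best=210, l++
l=5 r=15: min(7,19)*10=70 best=210, l++
l=6 r=15: min(3,19)*9=27 best=210, l++
l=7 r=15: min(4,19)*8=32 best=210, l++
l=8 r=15: min(15,19)*7=105 best=210, l++
l=9 r=15: min(1,19)*6=6 best=210, l++
l=10 r=15: min(1,19)*5=5 best=210, l++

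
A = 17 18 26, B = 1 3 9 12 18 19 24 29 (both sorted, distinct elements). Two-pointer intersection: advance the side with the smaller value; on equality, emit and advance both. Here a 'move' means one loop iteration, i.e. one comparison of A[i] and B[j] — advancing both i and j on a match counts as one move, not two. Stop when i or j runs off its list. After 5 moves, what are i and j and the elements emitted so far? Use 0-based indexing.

i=0 j=0: 17>1, j++
i=0 j=1: 17>3, j++
i=0 j=2: 17>9, j++
i=0 j=3: 17>12, j++
i=0 j=4: 17<18, i++

i=1, j=4, emitted=[]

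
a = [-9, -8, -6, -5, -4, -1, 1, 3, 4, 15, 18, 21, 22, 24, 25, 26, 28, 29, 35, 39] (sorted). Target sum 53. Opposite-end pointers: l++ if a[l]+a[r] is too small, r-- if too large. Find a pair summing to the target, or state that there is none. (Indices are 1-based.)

(18, 35)

l=1 r=20: -9+39=30 <53, l++
l=2 r=20: -8+39=31 <53, l++
l=3 r=20: -6+39=33 <53, l++
l=4 r=20: -5+39=34 <53, l++
l=5 r=20: -4+39=35 <53, l++
l=6 r=20: -1+39=38 <53, l++
l=7 r=20: 1+39=40 <53, l++
l=8 r=20: 3+39=42 <53, l++
l=9 r=20: 4+39=43 <53, l++
l=10 r=20: 15+39=54 >53, r--
l=10 r=19: 15+35=50 <53, l++
l=11 r=19: 18+35=53, found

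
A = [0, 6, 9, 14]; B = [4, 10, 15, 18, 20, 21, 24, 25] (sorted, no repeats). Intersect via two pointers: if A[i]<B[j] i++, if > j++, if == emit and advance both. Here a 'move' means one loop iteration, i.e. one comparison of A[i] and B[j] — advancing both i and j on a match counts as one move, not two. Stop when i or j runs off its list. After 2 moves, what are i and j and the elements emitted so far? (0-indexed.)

i=1, j=1, emitted=[]

i=0 j=0: 0<4, i++
i=1 j=0: 6>4, j++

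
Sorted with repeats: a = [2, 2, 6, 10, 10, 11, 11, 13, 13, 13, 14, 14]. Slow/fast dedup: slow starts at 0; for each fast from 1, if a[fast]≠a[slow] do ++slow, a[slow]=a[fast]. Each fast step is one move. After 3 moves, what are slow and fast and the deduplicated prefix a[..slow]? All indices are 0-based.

slow=2, fast=4, prefix=[2, 6, 10]

slow=0 fast=1: a[fast]=2=a[slow] dup, fast++
slow=0 fast=2: a[fast]=6≠a[slow]=2 write a[1]=6, slow++,fast++
slow=1 fast=3: a[fast]=10≠a[slow]=6 write a[2]=10, slow++,fast++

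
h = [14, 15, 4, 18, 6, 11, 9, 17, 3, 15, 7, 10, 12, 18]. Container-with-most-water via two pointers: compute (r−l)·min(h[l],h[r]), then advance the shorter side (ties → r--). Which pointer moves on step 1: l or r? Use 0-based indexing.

[0,13] min(14,18)*13=182 best=182 * → l++

l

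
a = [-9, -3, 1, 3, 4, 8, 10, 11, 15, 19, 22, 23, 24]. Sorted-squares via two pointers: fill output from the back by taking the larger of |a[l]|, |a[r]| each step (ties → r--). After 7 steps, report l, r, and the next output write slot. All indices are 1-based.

l=1 r=13: |-9|<=|24| out[13]=576, r--
l=1 r=12: |-9|<=|23| out[12]=529, r--
l=1 r=11: |-9|<=|22| out[11]=484, r--
l=1 r=10: |-9|<=|19| out[10]=361, r--
l=1 r=9: |-9|<=|15| out[9]=225, r--
l=1 r=8: |-9|<=|11| out[8]=121, r--
l=1 r=7: |-9|<=|10| out[7]=100, r--

l=1, r=6, next write slot=6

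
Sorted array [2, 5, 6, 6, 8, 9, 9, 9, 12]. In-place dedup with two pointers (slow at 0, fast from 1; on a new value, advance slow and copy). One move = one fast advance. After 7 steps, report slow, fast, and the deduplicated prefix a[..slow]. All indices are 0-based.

slow=4, fast=8, prefix=[2, 5, 6, 8, 9]

(s=0,f=1) a[fast]=5≠a[slow]=2 write a[1]=5 → slow++,fast++
(s=1,f=2) a[fast]=6≠a[slow]=5 write a[2]=6 → slow++,fast++
(s=2,f=3) a[fast]=6=a[slow] dup → fast++
(s=2,f=4) a[fast]=8≠a[slow]=6 write a[3]=8 → slow++,fast++
(s=3,f=5) a[fast]=9≠a[slow]=8 write a[4]=9 → slow++,fast++
(s=4,f=6) a[fast]=9=a[slow] dup → fast++
(s=4,f=7) a[fast]=9=a[slow] dup → fast++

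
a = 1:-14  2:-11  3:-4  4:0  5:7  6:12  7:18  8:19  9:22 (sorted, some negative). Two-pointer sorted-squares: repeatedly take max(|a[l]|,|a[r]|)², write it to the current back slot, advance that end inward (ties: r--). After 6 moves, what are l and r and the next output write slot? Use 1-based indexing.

l=1 r=9: |-14|<=|22| out[9]=484, r--
l=1 r=8: |-14|<=|19| out[8]=361, r--
l=1 r=7: |-14|<=|18| out[7]=324, r--
l=1 r=6: |-14|>|12| out[6]=196, l++
l=2 r=6: |-11|<=|12| out[5]=144, r--
l=2 r=5: |-11|>|7| out[4]=121, l++

l=3, r=5, next write slot=3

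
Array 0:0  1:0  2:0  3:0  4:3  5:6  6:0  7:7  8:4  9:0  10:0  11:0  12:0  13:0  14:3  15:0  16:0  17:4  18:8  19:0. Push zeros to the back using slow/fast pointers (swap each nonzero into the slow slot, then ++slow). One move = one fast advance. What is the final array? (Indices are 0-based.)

[3, 6, 7, 4, 3, 4, 8, 0, 0, 0, 0, 0, 0, 0, 0, 0, 0, 0, 0, 0]

slow=0 fast=0: a[fast]=0, fast++
slow=0 fast=1: a[fast]=0, fast++
slow=0 fast=2: a[fast]=0, fast++
slow=0 fast=3: a[fast]=0, fast++
slow=0 fast=4: a[fast]=3≠0 swap→a[0]=3, slow++,fast++
slow=1 fast=5: a[fast]=6≠0 swap→a[1]=6, slow++,fast++
slow=2 fast=6: a[fast]=0, fast++
slow=2 fast=7: a[fast]=7≠0 swap→a[2]=7, slow++,fast++
slow=3 fast=8: a[fast]=4≠0 swap→a[3]=4, slow++,fast++
slow=4 fast=9: a[fast]=0, fast++
slow=4 fast=10: a[fast]=0, fast++
slow=4 fast=11: a[fast]=0, fast++
slow=4 fast=12: a[fast]=0, fast++
slow=4 fast=13: a[fast]=0, fast++
slow=4 fast=14: a[fast]=3≠0 swap→a[4]=3, slow++,fast++
slow=5 fast=15: a[fast]=0, fast++
slow=5 fast=16: a[fast]=0, fast++
slow=5 fast=17: a[fast]=4≠0 swap→a[5]=4, slow++,fast++
slow=6 fast=18: a[fast]=8≠0 swap→a[6]=8, slow++,fast++
slow=7 fast=19: a[fast]=0, fast++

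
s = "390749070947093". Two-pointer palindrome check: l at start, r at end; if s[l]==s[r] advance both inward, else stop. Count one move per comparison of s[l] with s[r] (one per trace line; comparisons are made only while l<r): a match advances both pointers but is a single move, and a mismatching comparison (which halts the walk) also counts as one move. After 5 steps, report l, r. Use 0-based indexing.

l=0 r=14: '3'=='3', l++,r--
l=1 r=13: '9'=='9', l++,r--
l=2 r=12: '0'=='0', l++,r--
l=3 r=11: '7'=='7', l++,r--
l=4 r=10: '4'=='4', l++,r--

l=5, r=9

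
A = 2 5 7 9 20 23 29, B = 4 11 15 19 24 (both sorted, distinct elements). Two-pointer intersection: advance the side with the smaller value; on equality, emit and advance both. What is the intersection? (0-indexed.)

[i=0,j=0] 2<4 → i++
[i=1,j=0] 5>4 → j++
[i=1,j=1] 5<11 → i++
[i=2,j=1] 7<11 → i++
[i=3,j=1] 9<11 → i++
[i=4,j=1] 20>11 → j++
[i=4,j=2] 20>15 → j++
[i=4,j=3] 20>19 → j++
[i=4,j=4] 20<24 → i++
[i=5,j=4] 23<24 → i++
[i=6,j=4] 29>24 → j++

intersection = []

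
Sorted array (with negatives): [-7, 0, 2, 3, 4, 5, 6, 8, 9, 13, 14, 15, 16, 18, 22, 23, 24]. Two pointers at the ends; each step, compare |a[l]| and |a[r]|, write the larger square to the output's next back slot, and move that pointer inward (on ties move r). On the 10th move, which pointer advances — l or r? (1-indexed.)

r

l=1 r=17: |-7|<=|24| out[17]=576, r--
l=1 r=16: |-7|<=|23| out[16]=529, r--
l=1 r=15: |-7|<=|22| out[15]=484, r--
l=1 r=14: |-7|<=|18| out[14]=324, r--
l=1 r=13: |-7|<=|16| out[13]=256, r--
l=1 r=12: |-7|<=|15| out[12]=225, r--
l=1 r=11: |-7|<=|14| out[11]=196, r--
l=1 r=10: |-7|<=|13| out[10]=169, r--
l=1 r=9: |-7|<=|9| out[9]=81, r--
l=1 r=8: |-7|<=|8| out[8]=64, r--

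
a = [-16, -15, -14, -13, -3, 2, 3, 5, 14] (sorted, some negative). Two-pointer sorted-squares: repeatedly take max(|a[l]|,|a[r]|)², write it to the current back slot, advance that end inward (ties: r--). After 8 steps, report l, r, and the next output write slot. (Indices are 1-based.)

[1,9] |-16|>|14| out[9]=256 → l++
[2,9] |-15|>|14| out[8]=225 → l++
[3,9] |-14|<=|14| out[7]=196 → r--
[3,8] |-14|>|5| out[6]=196 → l++
[4,8] |-13|>|5| out[5]=169 → l++
[5,8] |-3|<=|5| out[4]=25 → r--
[5,7] |-3|<=|3| out[3]=9 → r--
[5,6] |-3|>|2| out[2]=9 → l++

l=6, r=6, next write slot=1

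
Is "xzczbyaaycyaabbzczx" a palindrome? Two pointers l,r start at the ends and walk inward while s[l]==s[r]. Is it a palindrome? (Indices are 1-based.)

[1,19] 'x'=='x' → l++,r--
[2,18] 'z'=='z' → l++,r--
[3,17] 'c'=='c' → l++,r--
[4,16] 'z'=='z' → l++,r--
[5,15] 'b'=='b' → l++,r--
[6,14] 'y'!='b' → stop

not a palindrome (mismatch at 6,14)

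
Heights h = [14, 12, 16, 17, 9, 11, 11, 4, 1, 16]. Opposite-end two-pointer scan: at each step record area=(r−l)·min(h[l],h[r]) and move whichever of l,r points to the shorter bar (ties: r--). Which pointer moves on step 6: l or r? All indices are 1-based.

l=1 r=10: min(14,16)*9=126 best=126 *, l++
l=2 r=10: min(12,16)*8=96 best=126, l++
l=3 r=10: min(16,16)*7=112 best=126, r--
l=3 r=9: min(16,1)*6=6 best=126, r--
l=3 r=8: min(16,4)*5=20 best=126, r--
l=3 r=7: min(16,11)*4=44 best=126, r--

r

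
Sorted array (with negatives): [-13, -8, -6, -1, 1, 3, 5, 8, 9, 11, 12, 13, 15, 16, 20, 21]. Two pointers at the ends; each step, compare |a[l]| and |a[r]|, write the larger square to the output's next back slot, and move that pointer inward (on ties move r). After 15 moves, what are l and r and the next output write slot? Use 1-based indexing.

l=1 r=16: |-13|<=|21| out[16]=441, r--
l=1 r=15: |-13|<=|20| out[15]=400, r--
l=1 r=14: |-13|<=|16| out[14]=256, r--
l=1 r=13: |-13|<=|15| out[13]=225, r--
l=1 r=12: |-13|<=|13| out[12]=169, r--
l=1 r=11: |-13|>|12| out[11]=169, l++
l=2 r=11: |-8|<=|12| out[10]=144, r--
l=2 r=10: |-8|<=|11| out[9]=121, r--
l=2 r=9: |-8|<=|9| out[8]=81, r--
l=2 r=8: |-8|<=|8| out[7]=64, r--
l=2 r=7: |-8|>|5| out[6]=64, l++
l=3 r=7: |-6|>|5| out[5]=36, l++
l=4 r=7: |-1|<=|5| out[4]=25, r--
l=4 r=6: |-1|<=|3| out[3]=9, r--
l=4 r=5: |-1|<=|1| out[2]=1, r--

l=4, r=4, next write slot=1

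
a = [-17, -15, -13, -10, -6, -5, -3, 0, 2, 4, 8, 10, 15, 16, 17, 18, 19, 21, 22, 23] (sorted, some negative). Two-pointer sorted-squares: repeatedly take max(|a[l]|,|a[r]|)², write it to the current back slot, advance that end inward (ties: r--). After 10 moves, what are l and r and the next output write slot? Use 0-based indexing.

l=2, r=11, next write slot=9

l=0 r=19: |-17|<=|23| out[19]=529, r--
l=0 r=18: |-17|<=|22| out[18]=484, r--
l=0 r=17: |-17|<=|21| out[17]=441, r--
l=0 r=16: |-17|<=|19| out[16]=361, r--
l=0 r=15: |-17|<=|18| out[15]=324, r--
l=0 r=14: |-17|<=|17| out[14]=289, r--
l=0 r=13: |-17|>|16| out[13]=289, l++
l=1 r=13: |-15|<=|16| out[12]=256, r--
l=1 r=12: |-15|<=|15| out[11]=225, r--
l=1 r=11: |-15|>|10| out[10]=225, l++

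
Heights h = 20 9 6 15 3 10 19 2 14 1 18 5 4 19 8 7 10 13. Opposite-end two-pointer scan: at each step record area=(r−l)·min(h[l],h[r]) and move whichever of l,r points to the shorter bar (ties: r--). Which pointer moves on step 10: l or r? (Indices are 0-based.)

l=0 r=17: min(20,13)*17=221 best=221 *, r--
l=0 r=16: min(20,10)*16=160 best=221, r--
l=0 r=15: min(20,7)*15=105 best=221, r--
l=0 r=14: min(20,8)*14=112 best=221, r--
l=0 r=13: min(20,19)*13=247 best=247 *, r--
l=0 r=12: min(20,4)*12=48 best=247, r--
l=0 r=11: min(20,5)*11=55 best=247, r--
l=0 r=10: min(20,18)*10=180 best=247, r--
l=0 r=9: min(20,1)*9=9 best=247, r--
l=0 r=8: min(20,14)*8=112 best=247, r--

r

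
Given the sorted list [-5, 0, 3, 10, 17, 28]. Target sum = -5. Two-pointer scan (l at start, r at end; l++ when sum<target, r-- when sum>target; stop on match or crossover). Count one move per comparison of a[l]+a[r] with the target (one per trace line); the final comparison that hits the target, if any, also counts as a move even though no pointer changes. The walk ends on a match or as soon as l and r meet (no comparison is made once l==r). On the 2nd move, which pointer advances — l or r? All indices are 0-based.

[0,5] -5+28=23 >-5 → r--
[0,4] -5+17=12 >-5 → r--

r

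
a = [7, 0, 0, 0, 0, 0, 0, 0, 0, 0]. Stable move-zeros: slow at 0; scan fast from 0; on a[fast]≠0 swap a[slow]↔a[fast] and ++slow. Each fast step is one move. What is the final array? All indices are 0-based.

[7, 0, 0, 0, 0, 0, 0, 0, 0, 0]

slow=0 fast=0: a[fast]=7≠0 swap→a[0]=7, slow++,fast++
slow=1 fast=1: a[fast]=0, fast++
slow=1 fast=2: a[fast]=0, fast++
slow=1 fast=3: a[fast]=0, fast++
slow=1 fast=4: a[fast]=0, fast++
slow=1 fast=5: a[fast]=0, fast++
slow=1 fast=6: a[fast]=0, fast++
slow=1 fast=7: a[fast]=0, fast++
slow=1 fast=8: a[fast]=0, fast++
slow=1 fast=9: a[fast]=0, fast++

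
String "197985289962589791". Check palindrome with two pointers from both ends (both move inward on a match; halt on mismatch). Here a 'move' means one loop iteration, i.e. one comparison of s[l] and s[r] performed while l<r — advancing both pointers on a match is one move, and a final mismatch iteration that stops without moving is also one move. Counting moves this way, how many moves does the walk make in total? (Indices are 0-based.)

l=0 r=17: '1'=='1', l++,r--
l=1 r=16: '9'=='9', l++,r--
l=2 r=15: '7'=='7', l++,r--
l=3 r=14: '9'=='9', l++,r--
l=4 r=13: '8'=='8', l++,r--
l=5 r=12: '5'=='5', l++,r--
l=6 r=11: '2'=='2', l++,r--
l=7 r=10: '8'!='6', stop

8 moves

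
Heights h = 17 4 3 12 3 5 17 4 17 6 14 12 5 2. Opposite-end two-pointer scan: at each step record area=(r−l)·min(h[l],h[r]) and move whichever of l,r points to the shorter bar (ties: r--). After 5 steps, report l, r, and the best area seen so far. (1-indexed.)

l=1 r=14: min(17,2)*13=26 best=26 *, r--
l=1 r=13: min(17,5)*12=60 best=60 *, r--
l=1 r=12: min(17,12)*11=132 best=132 *, r--
l=1 r=11: min(17,14)*10=140 best=140 *, r--
l=1 r=10: min(17,6)*9=54 best=140, r--

l=1, r=9, best area=140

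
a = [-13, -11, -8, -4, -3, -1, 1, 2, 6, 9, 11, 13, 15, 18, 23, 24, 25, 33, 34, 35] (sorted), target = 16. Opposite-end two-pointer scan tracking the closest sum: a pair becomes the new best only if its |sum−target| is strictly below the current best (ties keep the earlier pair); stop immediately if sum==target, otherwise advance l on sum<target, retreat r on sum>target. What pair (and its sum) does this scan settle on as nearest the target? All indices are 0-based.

[0,19] -13+35=22 d=6 * → r--
[0,18] -13+34=21 d=5 * → r--
[0,17] -13+33=20 d=4 * → r--
[0,16] -13+25=12 d=4 → l++
[1,16] -11+25=14 d=2 * → l++
[2,16] -8+25=17 d=1 * → r--
[2,15] -8+24=16 d=0 * → stop

pair (-8, 24) with sum 16 (|Δ|=0)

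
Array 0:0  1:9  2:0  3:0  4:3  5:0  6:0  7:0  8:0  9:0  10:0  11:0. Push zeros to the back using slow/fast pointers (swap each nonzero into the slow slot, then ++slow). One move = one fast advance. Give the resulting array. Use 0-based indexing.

(s=0,f=0) a[fast]=0 → fast++
(s=0,f=1) a[fast]=9≠0 swap→a[0]=9 → slow++,fast++
(s=1,f=2) a[fast]=0 → fast++
(s=1,f=3) a[fast]=0 → fast++
(s=1,f=4) a[fast]=3≠0 swap→a[1]=3 → slow++,fast++
(s=2,f=5) a[fast]=0 → fast++
(s=2,f=6) a[fast]=0 → fast++
(s=2,f=7) a[fast]=0 → fast++
(s=2,f=8) a[fast]=0 → fast++
(s=2,f=9) a[fast]=0 → fast++
(s=2,f=10) a[fast]=0 → fast++
(s=2,f=11) a[fast]=0 → fast++

[9, 3, 0, 0, 0, 0, 0, 0, 0, 0, 0, 0]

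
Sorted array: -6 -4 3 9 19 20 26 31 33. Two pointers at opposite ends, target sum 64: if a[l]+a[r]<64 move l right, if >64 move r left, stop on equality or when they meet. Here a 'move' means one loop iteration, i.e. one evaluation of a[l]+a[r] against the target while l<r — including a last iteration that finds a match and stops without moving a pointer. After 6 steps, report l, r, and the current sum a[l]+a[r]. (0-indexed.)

l=0 r=8: -6+33=27 <64, l++
l=1 r=8: -4+33=29 <64, l++
l=2 r=8: 3+33=36 <64, l++
l=3 r=8: 9+33=42 <64, l++
l=4 r=8: 19+33=52 <64, l++
l=5 r=8: 20+33=53 <64, l++

l=6, r=8, sum=59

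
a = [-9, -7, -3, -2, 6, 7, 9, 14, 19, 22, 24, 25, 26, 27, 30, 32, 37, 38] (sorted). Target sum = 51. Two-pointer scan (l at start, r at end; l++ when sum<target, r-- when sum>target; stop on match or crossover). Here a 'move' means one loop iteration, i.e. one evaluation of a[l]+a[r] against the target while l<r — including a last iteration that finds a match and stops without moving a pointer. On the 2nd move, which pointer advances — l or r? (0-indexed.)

l=0 r=17: -9+38=29 <51, l++
l=1 r=17: -7+38=31 <51, l++

l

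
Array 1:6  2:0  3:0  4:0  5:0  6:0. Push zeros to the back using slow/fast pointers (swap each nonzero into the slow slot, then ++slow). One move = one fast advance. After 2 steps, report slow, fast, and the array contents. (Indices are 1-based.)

(s=1,f=1) a[fast]=6≠0 swap→a[1]=6 → slow++,fast++
(s=2,f=2) a[fast]=0 → fast++

slow=2, fast=3, a=[6, 0, 0, 0, 0, 0]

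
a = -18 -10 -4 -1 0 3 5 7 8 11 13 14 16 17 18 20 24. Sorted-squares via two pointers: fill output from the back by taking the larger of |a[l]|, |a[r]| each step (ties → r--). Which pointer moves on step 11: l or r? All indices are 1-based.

r

[1,17] |-18|<=|24| out[17]=576 → r--
[1,16] |-18|<=|20| out[16]=400 → r--
[1,15] |-18|<=|18| out[15]=324 → r--
[1,14] |-18|>|17| out[14]=324 → l++
[2,14] |-10|<=|17| out[13]=289 → r--
[2,13] |-10|<=|16| out[12]=256 → r--
[2,12] |-10|<=|14| out[11]=196 → r--
[2,11] |-10|<=|13| out[10]=169 → r--
[2,10] |-10|<=|11| out[9]=121 → r--
[2,9] |-10|>|8| out[8]=100 → l++
[3,9] |-4|<=|8| out[7]=64 → r--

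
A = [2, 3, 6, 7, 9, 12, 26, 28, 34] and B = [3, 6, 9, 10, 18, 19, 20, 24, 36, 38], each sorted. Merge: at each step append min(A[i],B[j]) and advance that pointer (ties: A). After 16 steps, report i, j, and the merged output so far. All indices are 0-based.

i=8, j=8, merged so far=[2, 3, 3, 6, 6, 7, 9, 9, 10, 12, 18, 19, 20, 24, 26, 28]

i=0 j=0: A[i]=2<=B[j]=3 take 2, i++
i=1 j=0: A[i]=3<=B[j]=3 take 3, i++
i=2 j=0: A[i]=6>B[j]=3 take 3, j++
i=2 j=1: A[i]=6<=B[j]=6 take 6, i++
i=3 j=1: A[i]=7>B[j]=6 take 6, j++
i=3 j=2: A[i]=7<=B[j]=9 take 7, i++
i=4 j=2: A[i]=9<=B[j]=9 take 9, i++
i=5 j=2: A[i]=12>B[j]=9 take 9, j++
i=5 j=3: A[i]=12>B[j]=10 take 10, j++
i=5 j=4: A[i]=12<=B[j]=18 take 12, i++
i=6 j=4: A[i]=26>B[j]=18 take 18, j++
i=6 j=5: A[i]=26>B[j]=19 take 19, j++
i=6 j=6: A[i]=26>B[j]=20 take 20, j++
i=6 j=7: A[i]=26>B[j]=24 take 24, j++
i=6 j=8: A[i]=26<=B[j]=36 take 26, i++
i=7 j=8: A[i]=28<=B[j]=36 take 28, i++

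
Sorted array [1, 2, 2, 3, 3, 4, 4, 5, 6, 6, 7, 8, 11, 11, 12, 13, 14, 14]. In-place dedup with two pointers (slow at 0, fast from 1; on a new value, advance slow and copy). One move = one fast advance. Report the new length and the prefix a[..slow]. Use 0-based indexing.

length 12; prefix = [1, 2, 3, 4, 5, 6, 7, 8, 11, 12, 13, 14]

(s=0,f=1) a[fast]=2≠a[slow]=1 write a[1]=2 → slow++,fast++
(s=1,f=2) a[fast]=2=a[slow] dup → fast++
(s=1,f=3) a[fast]=3≠a[slow]=2 write a[2]=3 → slow++,fast++
(s=2,f=4) a[fast]=3=a[slow] dup → fast++
(s=2,f=5) a[fast]=4≠a[slow]=3 write a[3]=4 → slow++,fast++
(s=3,f=6) a[fast]=4=a[slow] dup → fast++
(s=3,f=7) a[fast]=5≠a[slow]=4 write a[4]=5 → slow++,fast++
(s=4,f=8) a[fast]=6≠a[slow]=5 write a[5]=6 → slow++,fast++
(s=5,f=9) a[fast]=6=a[slow] dup → fast++
(s=5,f=10) a[fast]=7≠a[slow]=6 write a[6]=7 → slow++,fast++
(s=6,f=11) a[fast]=8≠a[slow]=7 write a[7]=8 → slow++,fast++
(s=7,f=12) a[fast]=11≠a[slow]=8 write a[8]=11 → slow++,fast++
(s=8,f=13) a[fast]=11=a[slow] dup → fast++
(s=8,f=14) a[fast]=12≠a[slow]=11 write a[9]=12 → slow++,fast++
(s=9,f=15) a[fast]=13≠a[slow]=12 write a[10]=13 → slow++,fast++
(s=10,f=16) a[fast]=14≠a[slow]=13 write a[11]=14 → slow++,fast++
(s=11,f=17) a[fast]=14=a[slow] dup → fast++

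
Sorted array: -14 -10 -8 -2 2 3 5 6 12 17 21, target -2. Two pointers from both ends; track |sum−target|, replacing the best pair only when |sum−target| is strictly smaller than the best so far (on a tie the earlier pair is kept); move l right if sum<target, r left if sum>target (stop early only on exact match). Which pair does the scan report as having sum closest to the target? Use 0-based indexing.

pair (-14, 12) with sum -2 (|Δ|=0)

[0,10] -14+21=7 d=9 * → r--
[0,9] -14+17=3 d=5 * → r--
[0,8] -14+12=-2 d=0 * → stop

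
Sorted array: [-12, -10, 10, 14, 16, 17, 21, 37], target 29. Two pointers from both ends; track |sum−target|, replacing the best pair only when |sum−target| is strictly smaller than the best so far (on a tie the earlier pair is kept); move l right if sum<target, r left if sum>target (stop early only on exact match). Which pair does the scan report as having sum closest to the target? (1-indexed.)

[1,8] -12+37=25 d=4 * → l++
[2,8] -10+37=27 d=2 * → l++
[3,8] 10+37=47 d=18 → r--
[3,7] 10+21=31 d=2 → r--
[3,6] 10+17=27 d=2 → l++
[4,6] 14+17=31 d=2 → r--
[4,5] 14+16=30 d=1 * → r--

pair (14, 16) with sum 30 (|Δ|=1)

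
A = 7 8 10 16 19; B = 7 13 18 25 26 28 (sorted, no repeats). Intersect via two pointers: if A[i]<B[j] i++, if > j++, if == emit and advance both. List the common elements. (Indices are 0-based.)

intersection = [7]

i=0 j=0: 7==7 emit, i++,j++
i=1 j=1: 8<13, i++
i=2 j=1: 10<13, i++
i=3 j=1: 16>13, j++
i=3 j=2: 16<18, i++
i=4 j=2: 19>18, j++
i=4 j=3: 19<25, i++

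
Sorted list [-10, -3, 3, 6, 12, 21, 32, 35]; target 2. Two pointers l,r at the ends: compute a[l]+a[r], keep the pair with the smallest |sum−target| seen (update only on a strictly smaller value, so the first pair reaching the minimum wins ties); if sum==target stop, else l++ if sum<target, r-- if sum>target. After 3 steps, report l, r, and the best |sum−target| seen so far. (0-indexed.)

l=0, r=4, best |Δ|=9

l=0 r=7: -10+35=25 d=23 *, r--
l=0 r=6: -10+32=22 d=20 *, r--
l=0 r=5: -10+21=11 d=9 *, r--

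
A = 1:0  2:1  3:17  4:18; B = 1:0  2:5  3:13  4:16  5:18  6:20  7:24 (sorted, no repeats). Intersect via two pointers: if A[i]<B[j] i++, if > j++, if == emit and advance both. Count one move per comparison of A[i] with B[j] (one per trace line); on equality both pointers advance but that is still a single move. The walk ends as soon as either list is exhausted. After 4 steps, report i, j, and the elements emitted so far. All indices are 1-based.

[i=1,j=1] 0==0 emit → i++,j++
[i=2,j=2] 1<5 → i++
[i=3,j=2] 17>5 → j++
[i=3,j=3] 17>13 → j++

i=3, j=4, emitted=[0]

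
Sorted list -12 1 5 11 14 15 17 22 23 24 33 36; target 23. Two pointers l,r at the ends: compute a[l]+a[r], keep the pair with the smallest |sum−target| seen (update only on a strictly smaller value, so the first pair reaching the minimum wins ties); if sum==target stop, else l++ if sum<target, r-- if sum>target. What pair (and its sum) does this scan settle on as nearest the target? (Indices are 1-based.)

pair (1, 22) with sum 23 (|Δ|=0)

[1,12] -12+36=24 d=1 * → r--
[1,11] -12+33=21 d=2 → l++
[2,11] 1+33=34 d=11 → r--
[2,10] 1+24=25 d=2 → r--
[2,9] 1+23=24 d=1 → r--
[2,8] 1+22=23 d=0 * → stop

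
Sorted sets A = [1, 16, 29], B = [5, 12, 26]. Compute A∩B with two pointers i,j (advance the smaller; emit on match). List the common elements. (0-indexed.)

[i=0,j=0] 1<5 → i++
[i=1,j=0] 16>5 → j++
[i=1,j=1] 16>12 → j++
[i=1,j=2] 16<26 → i++
[i=2,j=2] 29>26 → j++

intersection = []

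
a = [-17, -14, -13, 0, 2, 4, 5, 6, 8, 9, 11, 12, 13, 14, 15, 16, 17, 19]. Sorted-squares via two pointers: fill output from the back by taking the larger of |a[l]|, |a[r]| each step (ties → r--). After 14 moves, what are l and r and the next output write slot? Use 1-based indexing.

l=4, r=7, next write slot=4

l=1 r=18: |-17|<=|19| out[18]=361, r--
l=1 r=17: |-17|<=|17| out[17]=289, r--
l=1 r=16: |-17|>|16| out[16]=289, l++
l=2 r=16: |-14|<=|16| out[15]=256, r--
l=2 r=15: |-14|<=|15| out[14]=225, r--
l=2 r=14: |-14|<=|14| out[13]=196, r--
l=2 r=13: |-14|>|13| out[12]=196, l++
l=3 r=13: |-13|<=|13| out[11]=169, r--
l=3 r=12: |-13|>|12| out[10]=169, l++
l=4 r=12: |0|<=|12| out[9]=144, r--
l=4 r=11: |0|<=|11| out[8]=121, r--
l=4 r=10: |0|<=|9| out[7]=81, r--
l=4 r=9: |0|<=|8| out[6]=64, r--
l=4 r=8: |0|<=|6| out[5]=36, r--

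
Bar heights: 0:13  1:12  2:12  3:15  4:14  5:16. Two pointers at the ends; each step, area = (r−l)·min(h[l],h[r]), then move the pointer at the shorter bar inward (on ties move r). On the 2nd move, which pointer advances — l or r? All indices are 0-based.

l

[0,5] min(13,16)*5=65 best=65 * → l++
[1,5] min(12,16)*4=48 best=65 → l++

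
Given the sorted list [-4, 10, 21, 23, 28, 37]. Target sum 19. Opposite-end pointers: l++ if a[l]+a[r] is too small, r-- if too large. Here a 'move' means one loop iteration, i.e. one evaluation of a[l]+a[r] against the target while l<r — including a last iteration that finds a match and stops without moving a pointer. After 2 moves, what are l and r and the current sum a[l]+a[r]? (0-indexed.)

l=0, r=3, sum=19

[0,5] -4+37=33 >19 → r--
[0,4] -4+28=24 >19 → r--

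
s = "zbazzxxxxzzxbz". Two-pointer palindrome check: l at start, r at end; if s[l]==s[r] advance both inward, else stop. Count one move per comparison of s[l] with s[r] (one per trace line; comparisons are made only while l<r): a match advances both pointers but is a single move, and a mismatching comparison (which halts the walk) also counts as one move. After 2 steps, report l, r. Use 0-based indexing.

l=2, r=11

l=0 r=13: 'z'=='z', l++,r--
l=1 r=12: 'b'=='b', l++,r--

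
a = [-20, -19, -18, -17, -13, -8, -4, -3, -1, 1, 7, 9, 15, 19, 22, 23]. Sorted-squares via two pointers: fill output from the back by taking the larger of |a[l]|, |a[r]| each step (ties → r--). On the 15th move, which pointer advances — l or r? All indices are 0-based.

[0,15] |-20|<=|23| out[15]=529 → r--
[0,14] |-20|<=|22| out[14]=484 → r--
[0,13] |-20|>|19| out[13]=400 → l++
[1,13] |-19|<=|19| out[12]=361 → r--
[1,12] |-19|>|15| out[11]=361 → l++
[2,12] |-18|>|15| out[10]=324 → l++
[3,12] |-17|>|15| out[9]=289 → l++
[4,12] |-13|<=|15| out[8]=225 → r--
[4,11] |-13|>|9| out[7]=169 → l++
[5,11] |-8|<=|9| out[6]=81 → r--
[5,10] |-8|>|7| out[5]=64 → l++
[6,10] |-4|<=|7| out[4]=49 → r--
[6,9] |-4|>|1| out[3]=16 → l++
[7,9] |-3|>|1| out[2]=9 → l++
[8,9] |-1|<=|1| out[1]=1 → r--

r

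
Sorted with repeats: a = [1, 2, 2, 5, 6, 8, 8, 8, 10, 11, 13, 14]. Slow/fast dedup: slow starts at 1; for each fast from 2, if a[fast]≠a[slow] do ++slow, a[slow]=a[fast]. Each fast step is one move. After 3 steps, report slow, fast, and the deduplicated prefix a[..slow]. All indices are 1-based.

slow=3, fast=5, prefix=[1, 2, 5]

slow=1 fast=2: a[fast]=2≠a[slow]=1 write a[2]=2, slow++,fast++
slow=2 fast=3: a[fast]=2=a[slow] dup, fast++
slow=2 fast=4: a[fast]=5≠a[slow]=2 write a[3]=5, slow++,fast++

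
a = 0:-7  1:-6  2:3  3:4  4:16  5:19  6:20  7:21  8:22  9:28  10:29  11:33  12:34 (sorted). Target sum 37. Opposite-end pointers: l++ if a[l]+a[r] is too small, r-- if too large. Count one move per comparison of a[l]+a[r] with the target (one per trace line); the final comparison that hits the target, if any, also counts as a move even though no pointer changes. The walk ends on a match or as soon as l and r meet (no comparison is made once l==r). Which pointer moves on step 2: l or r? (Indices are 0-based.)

l

[0,12] -7+34=27 <37 → l++
[1,12] -6+34=28 <37 → l++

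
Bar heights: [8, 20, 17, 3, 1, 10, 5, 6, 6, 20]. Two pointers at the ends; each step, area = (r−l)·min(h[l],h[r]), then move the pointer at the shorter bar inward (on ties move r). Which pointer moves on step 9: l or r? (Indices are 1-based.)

[1,10] min(8,20)*9=72 best=72 * → l++
[2,10] min(20,20)*8=160 best=160 * → r--
[2,9] min(20,6)*7=42 best=160 → r--
[2,8] min(20,6)*6=36 best=160 → r--
[2,7] min(20,5)*5=25 best=160 → r--
[2,6] min(20,10)*4=40 best=160 → r--
[2,5] min(20,1)*3=3 best=160 → r--
[2,4] min(20,3)*2=6 best=160 → r--
[2,3] min(20,17)*1=17 best=160 → r--

r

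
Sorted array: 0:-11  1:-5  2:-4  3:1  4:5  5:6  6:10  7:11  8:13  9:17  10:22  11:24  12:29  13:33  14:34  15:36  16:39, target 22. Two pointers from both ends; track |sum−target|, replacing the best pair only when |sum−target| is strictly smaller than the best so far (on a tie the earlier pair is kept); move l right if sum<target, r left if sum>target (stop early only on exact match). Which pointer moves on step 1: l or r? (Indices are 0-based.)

r

l=0 r=16: -11+39=28 d=6 *, r--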